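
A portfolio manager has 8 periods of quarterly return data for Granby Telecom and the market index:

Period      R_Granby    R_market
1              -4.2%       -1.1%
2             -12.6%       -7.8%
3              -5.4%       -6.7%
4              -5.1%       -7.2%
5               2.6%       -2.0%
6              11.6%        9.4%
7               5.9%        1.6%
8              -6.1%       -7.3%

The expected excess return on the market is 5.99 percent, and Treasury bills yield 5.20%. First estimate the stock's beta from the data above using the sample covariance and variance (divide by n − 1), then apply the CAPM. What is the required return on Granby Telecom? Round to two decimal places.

Mean R_i = (-4.2 − 12.6 − 5.4 − 5.1 + 2.6 + 11.6 + 5.9 − 6.1) / 8 = -1.6625%
Mean R_m = (-1.1 − 7.8 − 6.7 − 7.2 − 2.0 + 9.4 + 1.6 − 7.3) / 8 = -2.6375%
Σ(R_i − R̄_i)(R_m − R̄_m) = 298.5313  ⇒  Cov = 298.5313 / 7 = 42.6473
Σ(R_m − R̄_m)² = 251.3388  ⇒  Var(R_m) = 251.3388 / 7 = 35.9055
β = Cov / Var(R_m) = 42.6473 / 35.9055 = 1.1878
E(R) = R_f + β × MRP = 5.20% + 1.1878 × 5.99% = 12.31%

12.31%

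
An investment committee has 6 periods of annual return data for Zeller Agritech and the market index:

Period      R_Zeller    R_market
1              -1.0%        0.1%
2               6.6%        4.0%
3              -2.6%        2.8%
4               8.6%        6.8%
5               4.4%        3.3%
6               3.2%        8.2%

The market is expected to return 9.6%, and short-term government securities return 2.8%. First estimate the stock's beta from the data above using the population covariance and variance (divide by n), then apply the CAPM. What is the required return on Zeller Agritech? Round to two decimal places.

8.84%

Mean R_i = (-1.0 + 6.6 − 2.6 + 8.6 + 4.4 + 3.2) / 6 = 3.2000%
Mean R_m = (0.1 + 4.0 + 2.8 + 6.8 + 3.3 + 8.2) / 6 = 4.2000%
Σ(R_i − R̄_i)(R_m − R̄_m) = 37.6200  ⇒  Cov = 37.6200 / 6 = 6.2700
Σ(R_m − R̄_m)² = 42.3800  ⇒  Var(R_m) = 42.3800 / 6 = 7.0633
β = Cov / Var(R_m) = 6.2700 / 7.0633 = 0.8877
MRP = 9.6% − 2.8% = 6.80%
E(R) = R_f + β × MRP = 2.8% + 0.8877 × 6.8% = 8.84%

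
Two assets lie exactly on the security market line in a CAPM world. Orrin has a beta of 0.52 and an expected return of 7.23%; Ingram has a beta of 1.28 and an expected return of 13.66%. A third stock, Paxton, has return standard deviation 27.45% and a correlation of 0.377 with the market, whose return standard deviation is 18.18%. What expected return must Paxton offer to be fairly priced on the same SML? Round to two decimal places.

MRP = (13.66% − 7.23%) / (1.28 − 0.52) = 8.4605%
R_f = 7.23% − 0.52 × 8.4605% = 2.8305%
β_Paxton = ρ·σ_i/σ_m = 0.377 × 27.45 / 18.18 = 0.5692
E(R_Paxton) = R_f + β × MRP = 2.8305% + 0.5692 × 8.4605% = 7.65%

7.65%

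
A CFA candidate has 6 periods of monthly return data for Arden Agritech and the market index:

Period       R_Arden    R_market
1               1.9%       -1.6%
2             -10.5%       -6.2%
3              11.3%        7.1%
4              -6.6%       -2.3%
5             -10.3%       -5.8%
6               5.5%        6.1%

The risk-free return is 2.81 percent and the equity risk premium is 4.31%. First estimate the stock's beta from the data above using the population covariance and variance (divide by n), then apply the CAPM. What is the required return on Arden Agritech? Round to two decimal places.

9.21%

Mean R_i = (1.9 − 10.5 + 11.3 − 6.6 − 10.3 + 5.5) / 6 = -1.4500%
Mean R_m = (-1.6 − 6.2 + 7.1 − 2.3 − 5.8 + 6.1) / 6 = -0.4500%
Σ(R_i − R̄_i)(R_m − R̄_m) = 246.8450  ⇒  Cov = 246.8450 / 6 = 41.1408
Σ(R_m − R̄_m)² = 166.3350  ⇒  Var(R_m) = 166.3350 / 6 = 27.7225
β = Cov / Var(R_m) = 41.1408 / 27.7225 = 1.4840
E(R) = R_f + β × MRP = 2.81% + 1.4840 × 4.31% = 9.21%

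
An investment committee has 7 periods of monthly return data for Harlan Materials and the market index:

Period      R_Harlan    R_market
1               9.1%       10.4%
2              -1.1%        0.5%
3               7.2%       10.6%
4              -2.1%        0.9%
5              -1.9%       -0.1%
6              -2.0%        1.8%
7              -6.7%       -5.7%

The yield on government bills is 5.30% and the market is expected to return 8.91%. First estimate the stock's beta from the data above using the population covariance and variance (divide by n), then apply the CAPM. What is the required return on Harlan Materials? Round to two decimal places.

8.70%

Mean R_i = (9.1 − 1.1 + 7.2 − 2.1 − 1.9 − 2.0 − 6.7) / 7 = 0.3571%
Mean R_m = (10.4 + 0.5 + 10.6 + 0.9 − 0.1 + 1.8 − 5.7) / 7 = 2.6286%
Σ(R_i − R̄_i)(R_m − R̄_m) = 196.7286  ⇒  Cov = 196.7286 / 7 = 28.1041
Σ(R_m − R̄_m)² = 208.9543  ⇒  Var(R_m) = 208.9543 / 7 = 29.8506
β = Cov / Var(R_m) = 28.1041 / 29.8506 = 0.9415
MRP = 8.91% − 5.30% = 3.61%
E(R) = R_f + β × MRP = 5.30% + 0.9415 × 3.61% = 8.70%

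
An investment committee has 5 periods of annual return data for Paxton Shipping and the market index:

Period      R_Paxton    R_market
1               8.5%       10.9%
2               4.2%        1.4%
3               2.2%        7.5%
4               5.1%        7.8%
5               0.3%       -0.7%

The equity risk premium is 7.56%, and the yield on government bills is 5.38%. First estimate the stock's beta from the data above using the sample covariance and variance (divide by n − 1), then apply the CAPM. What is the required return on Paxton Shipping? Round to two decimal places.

Mean R_i = (8.5 + 4.2 + 2.2 + 5.1 + 0.3) / 5 = 4.0600%
Mean R_m = (10.9 + 1.4 + 7.5 + 7.8 − 0.7) / 5 = 5.3800%
Σ(R_i − R̄_i)(R_m − R̄_m) = 45.3860  ⇒  Cov = 45.3860 / 4 = 11.3465
Σ(R_m − R̄_m)² = 93.6280  ⇒  Var(R_m) = 93.6280 / 4 = 23.4070
β = Cov / Var(R_m) = 11.3465 / 23.4070 = 0.4847
E(R) = R_f + β × MRP = 5.38% + 0.4847 × 7.56% = 9.04%

9.04%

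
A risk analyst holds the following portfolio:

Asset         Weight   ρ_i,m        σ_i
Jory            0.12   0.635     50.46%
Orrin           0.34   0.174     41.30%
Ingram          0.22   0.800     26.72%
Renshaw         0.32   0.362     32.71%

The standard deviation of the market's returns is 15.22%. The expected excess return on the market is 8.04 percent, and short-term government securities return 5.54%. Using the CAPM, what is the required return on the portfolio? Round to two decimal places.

13.35%

β_Jory = 0.635 × 50.46% / 15.22% = 2.1053
β_Orrin = 0.174 × 41.30% / 15.22% = 0.4722
β_Ingram = 0.800 × 26.72% / 15.22% = 1.4045
β_Renshaw = 0.362 × 32.71% / 15.22% = 0.7780
β_P = Σ w_i β_i = 0.12×2.1053 + 0.34×0.4722 + 0.22×1.4045 + 0.32×0.7780 = 0.9711
E(R_P) = R_f + β_P × MRP = 5.54% + 0.9711 × 8.04% = 13.35%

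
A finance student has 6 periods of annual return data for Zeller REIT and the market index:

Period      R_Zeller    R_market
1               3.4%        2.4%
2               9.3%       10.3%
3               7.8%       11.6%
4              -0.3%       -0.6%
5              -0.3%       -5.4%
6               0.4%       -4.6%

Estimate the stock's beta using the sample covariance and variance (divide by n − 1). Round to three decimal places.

Mean R_i = (3.4 + 9.3 + 7.8 − 0.3 − 0.3 + 0.4) / 6 = 3.3833%
Mean R_m = (2.4 + 10.3 + 11.6 − 0.6 − 5.4 − 4.6) / 6 = 2.2833%
Σ(R_i − R̄_i)(R_m − R̄_m) = 148.0383  ⇒  Cov = 148.0383 / 5 = 29.6077
Σ(R_m − R̄_m)² = 265.8083  ⇒  Var(R_m) = 265.8083 / 5 = 53.1617
β = Cov / Var(R_m) = 29.6077 / 53.1617 = 0.5569

0.557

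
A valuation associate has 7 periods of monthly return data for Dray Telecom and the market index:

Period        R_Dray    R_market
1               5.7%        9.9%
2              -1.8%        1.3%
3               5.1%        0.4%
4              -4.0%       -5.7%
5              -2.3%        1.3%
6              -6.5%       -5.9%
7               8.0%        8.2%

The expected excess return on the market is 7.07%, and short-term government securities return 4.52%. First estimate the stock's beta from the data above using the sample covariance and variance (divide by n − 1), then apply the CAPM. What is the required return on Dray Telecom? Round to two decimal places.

Mean R_i = (5.7 − 1.8 + 5.1 − 4.0 − 2.3 − 6.5 + 8.0) / 7 = 0.6000%
Mean R_m = (9.9 + 1.3 + 0.4 − 5.7 + 1.3 − 5.9 + 8.2) / 7 = 1.3571%
Σ(R_i − R̄_i)(R_m − R̄_m) = 174.1900  ⇒  Cov = 174.1900 / 6 = 29.0317
Σ(R_m − R̄_m)² = 223.1971  ⇒  Var(R_m) = 223.1971 / 6 = 37.1995
β = Cov / Var(R_m) = 29.0317 / 37.1995 = 0.7804
E(R) = R_f + β × MRP = 4.52% + 0.7804 × 7.07% = 10.04%

10.04%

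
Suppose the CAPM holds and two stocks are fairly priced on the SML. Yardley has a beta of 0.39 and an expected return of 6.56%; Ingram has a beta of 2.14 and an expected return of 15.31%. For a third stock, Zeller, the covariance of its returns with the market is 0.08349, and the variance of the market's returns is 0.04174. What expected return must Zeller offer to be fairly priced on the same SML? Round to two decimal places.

MRP = (15.31% − 6.56%) / (2.14 − 0.39) = 5.0000%
R_f = 6.56% − 0.39 × 5.0000% = 4.6100%
β_Zeller = Cov / Var(R_m) = 0.08349 / 0.04174 = 2.0002
E(R_Zeller) = R_f + β × MRP = 4.6100% + 2.0002 × 5.0000% = 14.61%

14.61%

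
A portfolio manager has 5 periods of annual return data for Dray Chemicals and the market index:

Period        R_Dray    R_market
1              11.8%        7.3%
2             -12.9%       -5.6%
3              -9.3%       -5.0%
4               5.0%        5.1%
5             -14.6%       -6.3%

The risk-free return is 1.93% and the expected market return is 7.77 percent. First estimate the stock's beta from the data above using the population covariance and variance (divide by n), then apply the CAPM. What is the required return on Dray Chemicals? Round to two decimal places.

Mean R_i = (11.8 − 12.9 − 9.3 + 5.0 − 14.6) / 5 = -4.0000%
Mean R_m = (7.3 − 5.6 − 5.0 + 5.1 − 6.3) / 5 = -0.9000%
Σ(R_i − R̄_i)(R_m − R̄_m) = 304.3600  ⇒  Cov = 304.3600 / 5 = 60.8720
Σ(R_m − R̄_m)² = 171.3000  ⇒  Var(R_m) = 171.3000 / 5 = 34.2600
β = Cov / Var(R_m) = 60.8720 / 34.2600 = 1.7768
MRP = 7.77% − 1.93% = 5.84%
E(R) = R_f + β × MRP = 1.93% + 1.7768 × 5.84% = 12.31%

12.31%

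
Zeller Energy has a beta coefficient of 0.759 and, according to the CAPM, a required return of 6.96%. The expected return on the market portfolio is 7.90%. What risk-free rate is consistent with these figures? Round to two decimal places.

E(R) = R_f + β(E(R_m) − R_f) = R_f(1 − β) + β·E(R_m)
6.96% = R_f × (1 − 0.759) + 0.759 × 7.90%
6.96% = R_f × 0.241 + 5.99610%
R_f = (6.96% − 5.99610%) / 0.241 = 4.00%

4.00%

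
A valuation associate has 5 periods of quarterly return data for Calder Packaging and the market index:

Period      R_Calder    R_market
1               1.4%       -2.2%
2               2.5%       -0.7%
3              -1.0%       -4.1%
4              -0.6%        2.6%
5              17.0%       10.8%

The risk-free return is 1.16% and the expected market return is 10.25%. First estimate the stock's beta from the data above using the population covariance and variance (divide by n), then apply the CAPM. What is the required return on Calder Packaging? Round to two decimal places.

Mean R_i = (1.4 + 2.5 − 1.0 − 0.6 + 17.0) / 5 = 3.8600%
Mean R_m = (-2.2 − 0.7 − 4.1 + 2.6 + 10.8) / 5 = 1.2800%
Σ(R_i − R̄_i)(R_m − R̄_m) = 156.6060  ⇒  Cov = 156.6060 / 5 = 31.3212
Σ(R_m − R̄_m)² = 137.3480  ⇒  Var(R_m) = 137.3480 / 5 = 27.4696
β = Cov / Var(R_m) = 31.3212 / 27.4696 = 1.1402
MRP = 10.25% − 1.16% = 9.09%
E(R) = R_f + β × MRP = 1.16% + 1.1402 × 9.09% = 11.52%

11.52%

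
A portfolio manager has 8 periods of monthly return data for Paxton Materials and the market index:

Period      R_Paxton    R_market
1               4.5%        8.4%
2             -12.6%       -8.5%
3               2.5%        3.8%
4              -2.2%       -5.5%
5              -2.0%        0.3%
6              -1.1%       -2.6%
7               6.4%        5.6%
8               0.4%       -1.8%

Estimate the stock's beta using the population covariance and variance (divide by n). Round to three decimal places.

Mean R_i = (4.5 − 12.6 + 2.5 − 2.2 − 2.0 − 1.1 + 6.4 + 0.4) / 8 = -0.5125%
Mean R_m = (8.4 − 8.5 + 3.8 − 5.5 + 0.3 − 2.6 + 5.6 − 1.8) / 8 = -0.0375%
Σ(R_i − R̄_i)(R_m − R̄_m) = 203.7263  ⇒  Cov = 203.7263 / 8 = 25.4658
Σ(R_m − R̄_m)² = 228.9388  ⇒  Var(R_m) = 228.9388 / 8 = 28.6174
β = Cov / Var(R_m) = 25.4658 / 28.6174 = 0.8899

0.890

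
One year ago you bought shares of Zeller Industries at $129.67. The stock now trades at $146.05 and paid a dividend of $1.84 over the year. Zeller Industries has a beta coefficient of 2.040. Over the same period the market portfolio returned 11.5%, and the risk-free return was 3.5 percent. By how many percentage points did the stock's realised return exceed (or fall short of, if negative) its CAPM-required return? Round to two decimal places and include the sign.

Realised HPR = (P1 + D1 − P0) / P0 = (146.05 + 1.84 − 129.67) / 129.67 = 18.22 / 129.67 = 14.0511%
MRP = 11.5% − 3.5% = 8.00%
CAPM required = R_f + β·MRP = 3.5% + 2.040 × 8.0% = 19.8200%
α = realised − required = 14.0511% − 19.8200% = -5.77%

-5.77%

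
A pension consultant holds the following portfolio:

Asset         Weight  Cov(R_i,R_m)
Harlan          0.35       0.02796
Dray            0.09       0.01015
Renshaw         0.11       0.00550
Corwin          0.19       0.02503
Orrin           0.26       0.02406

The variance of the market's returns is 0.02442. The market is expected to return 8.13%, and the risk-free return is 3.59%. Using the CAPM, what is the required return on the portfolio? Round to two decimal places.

β_Harlan = 0.02796 / 0.02442 = 1.1450
β_Dray = 0.01015 / 0.02442 = 0.4156
β_Renshaw = 0.00550 / 0.02442 = 0.2252
β_Corwin = 0.02503 / 0.02442 = 1.0250
β_Orrin = 0.02406 / 0.02442 = 0.9853
β_P = Σ w_i β_i = 0.35×1.1450 + 0.09×0.4156 + 0.11×0.2252 + 0.19×1.0250 + 0.26×0.9853 = 0.9139
MRP = 8.13% − 3.59% = 4.54%
E(R_P) = R_f + β_P × MRP = 3.59% + 0.9139 × 4.54% = 7.74%

7.74%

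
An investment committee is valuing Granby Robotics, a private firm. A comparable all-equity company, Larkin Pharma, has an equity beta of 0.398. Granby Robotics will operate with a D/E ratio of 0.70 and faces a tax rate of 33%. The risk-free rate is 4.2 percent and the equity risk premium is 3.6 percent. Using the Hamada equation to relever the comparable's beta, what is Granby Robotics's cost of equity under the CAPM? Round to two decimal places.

6.30%

β_L = β_U × [1 + (1 − t)(D/E)] = 0.398 × [1 + (1 − 0.33) × 0.70]
    = 0.398 × [1 + 0.67 × 0.70] = 0.398 × 1.4690 = 0.5847
E(R) = R_f + β_L × MRP = 4.2% + 0.5847 × 3.6% = 6.30%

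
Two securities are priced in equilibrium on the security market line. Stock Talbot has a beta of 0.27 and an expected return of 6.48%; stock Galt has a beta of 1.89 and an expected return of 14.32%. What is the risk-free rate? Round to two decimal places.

Both satisfy E(R) = R_f + β·MRP, so the slope of the SML is
MRP = (14.32% − 6.48%) / (1.89 − 0.27) = 7.84% / 1.62 = 4.8395%
R_f = E(R_Talbot) − β_Talbot·MRP = 6.48% − 0.27 × 4.8395% = 5.1733%

5.17%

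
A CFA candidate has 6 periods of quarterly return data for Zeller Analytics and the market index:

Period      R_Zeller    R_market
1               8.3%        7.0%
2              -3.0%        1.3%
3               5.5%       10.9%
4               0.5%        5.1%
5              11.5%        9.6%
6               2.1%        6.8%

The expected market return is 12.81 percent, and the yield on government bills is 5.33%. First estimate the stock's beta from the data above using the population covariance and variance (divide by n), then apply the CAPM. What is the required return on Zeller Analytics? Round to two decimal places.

Mean R_i = (8.3 − 3.0 + 5.5 + 0.5 + 11.5 + 2.1) / 6 = 4.1500%
Mean R_m = (7.0 + 1.3 + 10.9 + 5.1 + 9.6 + 6.8) / 6 = 6.7833%
Σ(R_i − R̄_i)(R_m − R̄_m) = 72.4750  ⇒  Cov = 72.4750 / 6 = 12.0792
Σ(R_m − R̄_m)² = 57.8283  ⇒  Var(R_m) = 57.8283 / 6 = 9.6381
β = Cov / Var(R_m) = 12.0792 / 9.6381 = 1.2533
MRP = 12.81% − 5.33% = 7.48%
E(R) = R_f + β × MRP = 5.33% + 1.2533 × 7.48% = 14.70%

14.70%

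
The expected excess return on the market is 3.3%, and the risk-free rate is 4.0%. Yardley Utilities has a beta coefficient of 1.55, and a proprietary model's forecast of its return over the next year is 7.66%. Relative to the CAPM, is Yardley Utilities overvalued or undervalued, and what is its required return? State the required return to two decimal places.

Overvalued; required return 9.12%

Required return = R_f + β·MRP = 4.0% + 1.55 × 3.3% = 9.12%
Forecast 7.66% < required 9.12% → the stock plots below the SML → overvalued.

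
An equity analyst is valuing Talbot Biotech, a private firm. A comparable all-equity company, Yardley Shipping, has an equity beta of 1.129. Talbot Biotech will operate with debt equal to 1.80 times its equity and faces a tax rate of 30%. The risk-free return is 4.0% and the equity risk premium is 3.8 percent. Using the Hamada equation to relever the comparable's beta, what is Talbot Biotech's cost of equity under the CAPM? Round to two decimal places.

β_L = β_U × [1 + (1 − t)(D/E)] = 1.129 × [1 + (1 − 0.30) × 1.80]
    = 1.129 × [1 + 0.70 × 1.80] = 1.129 × 2.2600 = 2.5515
E(R) = R_f + β_L × MRP = 4.0% + 2.5515 × 3.8% = 13.70%

13.70%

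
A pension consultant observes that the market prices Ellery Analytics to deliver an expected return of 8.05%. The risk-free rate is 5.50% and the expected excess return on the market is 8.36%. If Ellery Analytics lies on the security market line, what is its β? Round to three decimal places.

β = (E(R) − R_f) / MRP = (8.05% − 5.50%) / 8.36% = 2.55% / 8.36% = 0.305

0.305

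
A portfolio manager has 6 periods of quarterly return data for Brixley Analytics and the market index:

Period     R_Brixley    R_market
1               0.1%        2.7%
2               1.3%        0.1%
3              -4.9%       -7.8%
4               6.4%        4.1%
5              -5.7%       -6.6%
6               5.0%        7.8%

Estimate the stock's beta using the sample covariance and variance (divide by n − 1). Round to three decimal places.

0.747

Mean R_i = (0.1 + 1.3 − 4.9 + 6.4 − 5.7 + 5.0) / 6 = 0.3667%
Mean R_m = (2.7 + 0.1 − 7.8 + 4.1 − 6.6 + 7.8) / 6 = 0.0500%
Σ(R_i − R̄_i)(R_m − R̄_m) = 141.3700  ⇒  Cov = 141.3700 / 5 = 28.2740
Σ(R_m − R̄_m)² = 189.3350  ⇒  Var(R_m) = 189.3350 / 5 = 37.8670
β = Cov / Var(R_m) = 28.2740 / 37.8670 = 0.7467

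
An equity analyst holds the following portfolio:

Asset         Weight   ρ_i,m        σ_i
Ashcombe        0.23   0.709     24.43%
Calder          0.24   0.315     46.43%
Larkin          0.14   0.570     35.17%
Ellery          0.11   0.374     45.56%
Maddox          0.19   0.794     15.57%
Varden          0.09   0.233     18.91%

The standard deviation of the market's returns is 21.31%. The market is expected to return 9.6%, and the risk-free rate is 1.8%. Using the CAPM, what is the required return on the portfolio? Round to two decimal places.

β_Ashcombe = 0.709 × 24.43% / 21.31% = 0.8128
β_Calder = 0.315 × 46.43% / 21.31% = 0.6863
β_Larkin = 0.570 × 35.17% / 21.31% = 0.9407
β_Ellery = 0.374 × 45.56% / 21.31% = 0.7996
β_Maddox = 0.794 × 15.57% / 21.31% = 0.5801
β_Varden = 0.233 × 18.91% / 21.31% = 0.2068
β_P = Σ w_i β_i = 0.23×0.8128 + 0.24×0.6863 + 0.14×0.9407 + 0.11×0.7996 + 0.19×0.5801 + 0.09×0.2068 = 0.7001
MRP = 9.6% − 1.8% = 7.80%
E(R_P) = R_f + β_P × MRP = 1.8% + 0.7001 × 7.8% = 7.26%

7.26%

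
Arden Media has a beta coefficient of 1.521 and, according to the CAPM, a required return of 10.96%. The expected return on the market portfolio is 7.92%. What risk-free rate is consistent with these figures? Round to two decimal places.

2.09%

E(R) = R_f + β(E(R_m) − R_f) = R_f(1 − β) + β·E(R_m)
10.96% = R_f × (1 − 1.521) + 1.521 × 7.92%
10.96% = R_f × -0.521 + 12.04632%
R_f = (10.96% − 12.04632%) / -0.521 = 2.09%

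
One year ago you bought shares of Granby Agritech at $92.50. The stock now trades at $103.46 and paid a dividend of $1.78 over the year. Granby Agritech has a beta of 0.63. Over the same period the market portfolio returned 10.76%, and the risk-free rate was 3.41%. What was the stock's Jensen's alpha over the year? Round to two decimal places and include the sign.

Realised HPR = (P1 + D1 − P0) / P0 = (103.46 + 1.78 − 92.50) / 92.50 = 12.74 / 92.50 = 13.7730%
MRP = 10.76% − 3.41% = 7.35%
CAPM required = R_f + β·MRP = 3.41% + 0.63 × 7.35% = 8.0405%
α = realised − required = 13.7730% − 8.0405% = +5.73%

+5.73%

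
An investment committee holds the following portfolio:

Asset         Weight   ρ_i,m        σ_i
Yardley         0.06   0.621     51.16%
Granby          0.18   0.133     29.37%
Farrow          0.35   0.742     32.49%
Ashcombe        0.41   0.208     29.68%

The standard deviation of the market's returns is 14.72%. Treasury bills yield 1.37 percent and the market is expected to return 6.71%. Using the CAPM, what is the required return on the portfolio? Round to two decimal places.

6.30%

β_Yardley = 0.621 × 51.16% / 14.72% = 2.1583
β_Granby = 0.133 × 29.37% / 14.72% = 0.2654
β_Farrow = 0.742 × 32.49% / 14.72% = 1.6377
β_Ashcombe = 0.208 × 29.68% / 14.72% = 0.4194
β_P = Σ w_i β_i = 0.06×2.1583 + 0.18×0.2654 + 0.35×1.6377 + 0.41×0.4194 = 0.9224
MRP = 6.71% − 1.37% = 5.34%
E(R_P) = R_f + β_P × MRP = 1.37% + 0.9224 × 5.34% = 6.30%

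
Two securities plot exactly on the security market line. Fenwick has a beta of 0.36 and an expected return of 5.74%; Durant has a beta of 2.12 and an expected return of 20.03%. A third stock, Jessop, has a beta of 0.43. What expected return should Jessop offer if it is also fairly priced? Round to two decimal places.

6.31%

MRP (SML slope) = (20.03% − 5.74%) / (2.12 − 0.36) = 14.29% / 1.76 = 8.1193%
R_f (intercept) = 5.74% − 0.36 × 8.1193% = 2.8171%
E(R_Jessop) = R_f + β × MRP = 2.8171% + 0.43 × 8.1193% = 6.31%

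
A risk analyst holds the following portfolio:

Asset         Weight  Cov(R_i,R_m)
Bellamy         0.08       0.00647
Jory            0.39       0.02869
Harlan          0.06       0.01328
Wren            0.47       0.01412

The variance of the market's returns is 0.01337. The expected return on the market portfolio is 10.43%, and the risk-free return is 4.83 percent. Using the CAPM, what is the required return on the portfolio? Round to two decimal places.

12.85%

β_Bellamy = 0.00647 / 0.01337 = 0.4839
β_Jory = 0.02869 / 0.01337 = 2.1458
β_Harlan = 0.01328 / 0.01337 = 0.9933
β_Wren = 0.01412 / 0.01337 = 1.0561
β_P = Σ w_i β_i = 0.08×0.4839 + 0.39×2.1458 + 0.06×0.9933 + 0.47×1.0561 = 1.4315
MRP = 10.43% − 4.83% = 5.60%
E(R_P) = R_f + β_P × MRP = 4.83% + 1.4315 × 5.60% = 12.85%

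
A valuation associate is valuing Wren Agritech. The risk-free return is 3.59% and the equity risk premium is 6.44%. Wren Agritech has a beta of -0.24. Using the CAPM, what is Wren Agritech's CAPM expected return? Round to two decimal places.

2.04%

E(R) = R_f + β × MRP = 3.59% + -0.24 × 6.44% = 2.04%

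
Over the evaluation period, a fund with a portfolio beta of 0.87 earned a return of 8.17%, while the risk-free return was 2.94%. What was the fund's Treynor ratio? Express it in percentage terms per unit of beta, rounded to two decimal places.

6.01%

Treynor = (R_P − R_f) / β_P = (8.17% − 2.94%) / 0.8700 = 5.23% / 0.8700 = 6.01%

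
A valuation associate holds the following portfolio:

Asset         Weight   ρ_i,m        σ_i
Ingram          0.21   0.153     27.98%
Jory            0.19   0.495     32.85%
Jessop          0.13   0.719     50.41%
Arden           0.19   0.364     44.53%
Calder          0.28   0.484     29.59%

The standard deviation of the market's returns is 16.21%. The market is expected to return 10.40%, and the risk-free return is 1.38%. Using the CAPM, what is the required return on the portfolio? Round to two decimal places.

β_Ingram = 0.153 × 27.98% / 16.21% = 0.2641
β_Jory = 0.495 × 32.85% / 16.21% = 1.0031
β_Jessop = 0.719 × 50.41% / 16.21% = 2.2360
β_Arden = 0.364 × 44.53% / 16.21% = 0.9999
β_Calder = 0.484 × 29.59% / 16.21% = 0.8835
β_P = Σ w_i β_i = 0.21×0.2641 + 0.19×1.0031 + 0.13×2.2360 + 0.19×0.9999 + 0.28×0.8835 = 0.9741
MRP = 10.40% − 1.38% = 9.02%
E(R_P) = R_f + β_P × MRP = 1.38% + 0.9741 × 9.02% = 10.17%

10.17%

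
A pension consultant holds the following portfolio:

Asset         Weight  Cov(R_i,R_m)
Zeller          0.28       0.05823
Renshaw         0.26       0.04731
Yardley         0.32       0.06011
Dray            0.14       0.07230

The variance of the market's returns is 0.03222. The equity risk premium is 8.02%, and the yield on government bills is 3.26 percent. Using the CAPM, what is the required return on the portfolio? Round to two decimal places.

β_Zeller = 0.05823 / 0.03222 = 1.8073
β_Renshaw = 0.04731 / 0.03222 = 1.4683
β_Yardley = 0.06011 / 0.03222 = 1.8656
β_Dray = 0.07230 / 0.03222 = 2.2439
β_P = Σ w_i β_i = 0.28×1.8073 + 0.26×1.4683 + 0.32×1.8656 + 0.14×2.2439 = 1.7989
E(R_P) = R_f + β_P × MRP = 3.26% + 1.7989 × 8.02% = 17.69%

17.69%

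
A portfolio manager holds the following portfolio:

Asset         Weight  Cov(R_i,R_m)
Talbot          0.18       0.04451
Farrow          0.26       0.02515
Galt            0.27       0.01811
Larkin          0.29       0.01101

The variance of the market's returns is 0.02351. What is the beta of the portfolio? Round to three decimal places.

0.963

β_Talbot = 0.04451 / 0.02351 = 1.8932
β_Farrow = 0.02515 / 0.02351 = 1.0698
β_Galt = 0.01811 / 0.02351 = 0.7703
β_Larkin = 0.01101 / 0.02351 = 0.4683
β_P = Σ w_i β_i = 0.18×1.8932 + 0.26×1.0698 + 0.27×0.7703 + 0.29×0.4683 = 0.9627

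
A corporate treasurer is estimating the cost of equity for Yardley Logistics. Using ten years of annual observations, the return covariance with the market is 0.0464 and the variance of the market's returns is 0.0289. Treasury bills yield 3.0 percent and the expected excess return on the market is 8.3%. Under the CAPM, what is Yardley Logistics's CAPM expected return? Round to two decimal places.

β = Cov(R_i, R_m) / Var(R_m) = 0.0464 / 0.0289 = 1.6055
E(R) = R_f + β × MRP = 3.0% + 1.6055 × 8.3% = 16.33%

16.33%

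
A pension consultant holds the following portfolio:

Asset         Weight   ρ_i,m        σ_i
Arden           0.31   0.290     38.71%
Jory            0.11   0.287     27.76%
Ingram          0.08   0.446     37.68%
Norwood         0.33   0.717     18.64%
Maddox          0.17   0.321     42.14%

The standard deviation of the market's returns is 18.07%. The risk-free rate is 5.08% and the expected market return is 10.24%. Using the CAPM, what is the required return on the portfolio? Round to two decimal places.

8.62%

β_Arden = 0.290 × 38.71% / 18.07% = 0.6212
β_Jory = 0.287 × 27.76% / 18.07% = 0.4409
β_Ingram = 0.446 × 37.68% / 18.07% = 0.9300
β_Norwood = 0.717 × 18.64% / 18.07% = 0.7396
β_Maddox = 0.321 × 42.14% / 18.07% = 0.7486
β_P = Σ w_i β_i = 0.31×0.6212 + 0.11×0.4409 + 0.08×0.9300 + 0.33×0.7396 + 0.17×0.7486 = 0.6868
MRP = 10.24% − 5.08% = 5.16%
E(R_P) = R_f + β_P × MRP = 5.08% + 0.6868 × 5.16% = 8.62%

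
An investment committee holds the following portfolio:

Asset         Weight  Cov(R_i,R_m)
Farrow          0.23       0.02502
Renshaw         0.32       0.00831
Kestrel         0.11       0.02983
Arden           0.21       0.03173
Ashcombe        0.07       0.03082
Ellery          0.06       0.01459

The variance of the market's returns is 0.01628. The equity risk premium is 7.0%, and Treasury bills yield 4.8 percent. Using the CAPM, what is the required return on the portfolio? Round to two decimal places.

14.00%

β_Farrow = 0.02502 / 0.01628 = 1.5369
β_Renshaw = 0.00831 / 0.01628 = 0.5104
β_Kestrel = 0.02983 / 0.01628 = 1.8323
β_Arden = 0.03173 / 0.01628 = 1.9490
β_Ashcombe = 0.03082 / 0.01628 = 1.8931
β_Ellery = 0.01459 / 0.01628 = 0.8962
β_P = Σ w_i β_i = 0.23×1.5369 + 0.32×0.5104 + 0.11×1.8323 + 0.21×1.9490 + 0.07×1.8931 + 0.06×0.8962 = 1.3139
E(R_P) = R_f + β_P × MRP = 4.8% + 1.3139 × 7.0% = 14.00%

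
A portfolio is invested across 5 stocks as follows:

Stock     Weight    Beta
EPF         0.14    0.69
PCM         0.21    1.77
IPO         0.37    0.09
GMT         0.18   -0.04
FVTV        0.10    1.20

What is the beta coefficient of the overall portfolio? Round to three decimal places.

0.614

β_P = Σ w_i β_i = 0.14×0.69 + 0.21×1.77 + 0.37×0.09 + 0.18×-0.04 + 0.10×1.20 = 0.6144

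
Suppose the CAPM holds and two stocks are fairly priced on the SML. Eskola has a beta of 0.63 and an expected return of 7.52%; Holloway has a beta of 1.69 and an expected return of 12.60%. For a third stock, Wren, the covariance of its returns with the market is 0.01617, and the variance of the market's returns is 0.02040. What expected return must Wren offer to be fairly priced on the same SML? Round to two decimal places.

MRP = (12.60% − 7.52%) / (1.69 − 0.63) = 4.7925%
R_f = 7.52% − 0.63 × 4.7925% = 4.5007%
β_Wren = Cov / Var(R_m) = 0.01617 / 0.02040 = 0.7926
E(R_Wren) = R_f + β × MRP = 4.5007% + 0.7926 × 4.7925% = 8.30%

8.30%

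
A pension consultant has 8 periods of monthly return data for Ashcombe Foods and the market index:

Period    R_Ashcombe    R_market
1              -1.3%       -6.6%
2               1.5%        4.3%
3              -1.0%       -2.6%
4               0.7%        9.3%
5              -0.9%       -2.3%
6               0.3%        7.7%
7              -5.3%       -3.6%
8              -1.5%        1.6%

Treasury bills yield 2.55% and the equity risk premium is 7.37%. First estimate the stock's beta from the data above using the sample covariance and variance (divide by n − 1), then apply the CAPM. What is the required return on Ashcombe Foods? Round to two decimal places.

4.25%

Mean R_i = (-1.3 + 1.5 − 1.0 + 0.7 − 0.9 + 0.3 − 5.3 − 1.5) / 8 = -0.9375%
Mean R_m = (-6.6 + 4.3 − 2.6 + 9.3 − 2.3 + 7.7 − 3.6 + 1.6) / 8 = 0.9750%
Σ(R_i − R̄_i)(R_m − R̄_m) = 52.5125  ⇒  Cov = 52.5125 / 7 = 7.5018
Σ(R_m − R̄_m)² = 227.7950  ⇒  Var(R_m) = 227.7950 / 7 = 32.5421
β = Cov / Var(R_m) = 7.5018 / 32.5421 = 0.2305
E(R) = R_f + β × MRP = 2.55% + 0.2305 × 7.37% = 4.25%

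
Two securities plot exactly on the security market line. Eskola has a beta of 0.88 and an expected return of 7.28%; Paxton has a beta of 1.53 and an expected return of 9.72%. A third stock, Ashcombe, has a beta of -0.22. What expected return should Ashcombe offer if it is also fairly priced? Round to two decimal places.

3.15%

MRP (SML slope) = (9.72% − 7.28%) / (1.53 − 0.88) = 2.44% / 0.65 = 3.7538%
R_f (intercept) = 7.28% − 0.88 × 3.7538% = 3.9767%
E(R_Ashcombe) = R_f + β × MRP = 3.9767% + -0.22 × 3.7538% = 3.15%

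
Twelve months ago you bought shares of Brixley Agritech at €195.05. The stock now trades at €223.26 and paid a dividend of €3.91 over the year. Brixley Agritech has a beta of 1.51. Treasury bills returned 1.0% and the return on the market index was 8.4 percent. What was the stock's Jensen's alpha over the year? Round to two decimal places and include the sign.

Realised HPR = (P1 + D1 − P0) / P0 = (223.26 + 3.91 − 195.05) / 195.05 = 32.12 / 195.05 = 16.4676%
MRP = 8.4% − 1.0% = 7.40%
CAPM required = R_f + β·MRP = 1.0% + 1.51 × 7.4% = 12.1740%
α = realised − required = 16.4676% − 12.1740% = +4.29%

+4.29%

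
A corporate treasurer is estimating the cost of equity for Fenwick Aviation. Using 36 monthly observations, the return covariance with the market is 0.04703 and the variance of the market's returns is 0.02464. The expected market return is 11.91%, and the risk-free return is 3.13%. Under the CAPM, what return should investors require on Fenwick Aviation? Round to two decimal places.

19.89%

β = Cov(R_i, R_m) / Var(R_m) = 0.04703 / 0.02464 = 1.9087
MRP = 11.91% − 3.13% = 8.78%
E(R) = R_f + β × MRP = 3.13% + 1.9087 × 8.78% = 19.89%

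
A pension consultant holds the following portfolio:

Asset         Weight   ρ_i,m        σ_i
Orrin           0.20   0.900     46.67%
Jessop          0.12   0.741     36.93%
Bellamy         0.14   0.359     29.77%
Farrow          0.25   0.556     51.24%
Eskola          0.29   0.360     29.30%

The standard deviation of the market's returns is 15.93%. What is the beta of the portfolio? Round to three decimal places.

1.467

β_Orrin = 0.900 × 46.67% / 15.93% = 2.6367
β_Jessop = 0.741 × 36.93% / 15.93% = 1.7178
β_Bellamy = 0.359 × 29.77% / 15.93% = 0.6709
β_Farrow = 0.556 × 51.24% / 15.93% = 1.7884
β_Eskola = 0.360 × 29.30% / 15.93% = 0.6621
β_P = Σ w_i β_i = 0.20×2.6367 + 0.12×1.7178 + 0.14×0.6709 + 0.25×1.7884 + 0.29×0.6621 = 1.4665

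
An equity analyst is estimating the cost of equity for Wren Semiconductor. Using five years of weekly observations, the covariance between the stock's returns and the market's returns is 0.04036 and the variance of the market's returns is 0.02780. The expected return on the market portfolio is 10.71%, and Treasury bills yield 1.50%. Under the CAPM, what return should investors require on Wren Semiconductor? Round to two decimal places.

β = Cov(R_i, R_m) / Var(R_m) = 0.04036 / 0.02780 = 1.4518
MRP = 10.71% − 1.50% = 9.21%
E(R) = R_f + β × MRP = 1.50% + 1.4518 × 9.21% = 14.87%

14.87%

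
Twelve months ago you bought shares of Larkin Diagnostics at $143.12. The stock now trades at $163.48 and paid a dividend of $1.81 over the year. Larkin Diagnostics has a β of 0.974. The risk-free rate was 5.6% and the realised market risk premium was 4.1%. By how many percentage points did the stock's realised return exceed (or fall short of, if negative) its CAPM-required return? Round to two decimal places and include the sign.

Realised HPR = (P1 + D1 − P0) / P0 = (163.48 + 1.81 − 143.12) / 143.12 = 22.17 / 143.12 = 15.4905%
CAPM required = R_f + β·MRP = 5.6% + 0.974 × 4.1% = 9.5934%
α = realised − required = 15.4905% − 9.5934% = +5.90%

+5.90%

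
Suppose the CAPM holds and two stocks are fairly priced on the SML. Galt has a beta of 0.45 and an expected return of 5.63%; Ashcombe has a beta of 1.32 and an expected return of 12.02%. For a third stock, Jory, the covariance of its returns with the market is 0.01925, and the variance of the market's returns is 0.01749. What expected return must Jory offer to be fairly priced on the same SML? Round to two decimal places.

MRP = (12.02% − 5.63%) / (1.32 − 0.45) = 7.3448%
R_f = 5.63% − 0.45 × 7.3448% = 2.3248%
β_Jory = Cov / Var(R_m) = 0.01925 / 0.01749 = 1.1006
E(R_Jory) = R_f + β × MRP = 2.3248% + 1.1006 × 7.3448% = 10.41%

10.41%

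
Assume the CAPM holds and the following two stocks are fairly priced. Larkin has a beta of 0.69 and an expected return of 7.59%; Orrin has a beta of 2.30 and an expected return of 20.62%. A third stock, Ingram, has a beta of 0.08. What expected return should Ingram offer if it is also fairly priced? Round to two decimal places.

2.65%

MRP (SML slope) = (20.62% − 7.59%) / (2.30 − 0.69) = 13.03% / 1.61 = 8.0932%
R_f (intercept) = 7.59% − 0.69 × 8.0932% = 2.0057%
E(R_Ingram) = R_f + β × MRP = 2.0057% + 0.08 × 8.0932% = 2.65%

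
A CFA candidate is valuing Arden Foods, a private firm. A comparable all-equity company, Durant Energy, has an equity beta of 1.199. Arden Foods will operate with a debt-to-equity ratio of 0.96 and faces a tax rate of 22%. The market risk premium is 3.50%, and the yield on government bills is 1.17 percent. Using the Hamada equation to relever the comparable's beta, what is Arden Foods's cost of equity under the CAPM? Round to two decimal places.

8.51%

β_L = β_U × [1 + (1 − t)(D/E)] = 1.199 × [1 + (1 − 0.22) × 0.96]
    = 1.199 × [1 + 0.78 × 0.96] = 1.199 × 1.7488 = 2.0968
E(R) = R_f + β_L × MRP = 1.17% + 2.0968 × 3.50% = 8.51%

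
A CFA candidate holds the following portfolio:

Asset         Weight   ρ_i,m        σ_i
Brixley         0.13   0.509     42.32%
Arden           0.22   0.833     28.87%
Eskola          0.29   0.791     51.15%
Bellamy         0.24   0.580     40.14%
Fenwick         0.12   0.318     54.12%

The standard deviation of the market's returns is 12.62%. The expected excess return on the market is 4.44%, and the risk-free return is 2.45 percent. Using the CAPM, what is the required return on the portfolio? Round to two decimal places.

12.12%

β_Brixley = 0.509 × 42.32% / 12.62% = 1.7069
β_Arden = 0.833 × 28.87% / 12.62% = 1.9056
β_Eskola = 0.791 × 51.15% / 12.62% = 3.2060
β_Bellamy = 0.580 × 40.14% / 12.62% = 1.8448
β_Fenwick = 0.318 × 54.12% / 12.62% = 1.3637
β_P = Σ w_i β_i = 0.13×1.7069 + 0.22×1.9056 + 0.29×3.2060 + 0.24×1.8448 + 0.12×1.3637 = 2.1773
E(R_P) = R_f + β_P × MRP = 2.45% + 2.1773 × 4.44% = 12.12%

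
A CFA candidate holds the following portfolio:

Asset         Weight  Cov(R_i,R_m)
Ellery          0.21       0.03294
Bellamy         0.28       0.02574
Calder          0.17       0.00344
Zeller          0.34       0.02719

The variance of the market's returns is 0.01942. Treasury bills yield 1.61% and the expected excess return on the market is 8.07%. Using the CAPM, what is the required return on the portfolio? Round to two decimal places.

11.56%

β_Ellery = 0.03294 / 0.01942 = 1.6962
β_Bellamy = 0.02574 / 0.01942 = 1.3254
β_Calder = 0.00344 / 0.01942 = 0.1771
β_Zeller = 0.02719 / 0.01942 = 1.4001
β_P = Σ w_i β_i = 0.21×1.6962 + 0.28×1.3254 + 0.17×0.1771 + 0.34×1.4001 = 1.2335
E(R_P) = R_f + β_P × MRP = 1.61% + 1.2335 × 8.07% = 11.56%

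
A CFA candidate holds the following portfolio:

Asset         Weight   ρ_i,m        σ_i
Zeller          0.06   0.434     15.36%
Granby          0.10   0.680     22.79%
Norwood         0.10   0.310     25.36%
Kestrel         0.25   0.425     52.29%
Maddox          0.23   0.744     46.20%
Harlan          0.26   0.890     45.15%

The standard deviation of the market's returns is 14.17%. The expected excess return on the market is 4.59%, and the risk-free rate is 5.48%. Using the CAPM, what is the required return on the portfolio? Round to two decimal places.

β_Zeller = 0.434 × 15.36% / 14.17% = 0.4704
β_Granby = 0.680 × 22.79% / 14.17% = 1.0937
β_Norwood = 0.310 × 25.36% / 14.17% = 0.5548
β_Kestrel = 0.425 × 52.29% / 14.17% = 1.5683
β_Maddox = 0.744 × 46.20% / 14.17% = 2.4257
β_Harlan = 0.890 × 45.15% / 14.17% = 2.8358
β_P = Σ w_i β_i = 0.06×0.4704 + 0.10×1.0937 + 0.10×0.5548 + 0.25×1.5683 + 0.23×2.4257 + 0.26×2.8358 = 1.8804
E(R_P) = R_f + β_P × MRP = 5.48% + 1.8804 × 4.59% = 14.11%

14.11%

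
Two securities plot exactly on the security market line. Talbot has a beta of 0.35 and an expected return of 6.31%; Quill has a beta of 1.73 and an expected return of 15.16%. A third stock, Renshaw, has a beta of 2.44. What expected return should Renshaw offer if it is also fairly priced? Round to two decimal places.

MRP (SML slope) = (15.16% − 6.31%) / (1.73 − 0.35) = 8.85% / 1.38 = 6.4130%
R_f (intercept) = 6.31% − 0.35 × 6.4130% = 4.0655%
E(R_Renshaw) = R_f + β × MRP = 4.0655% + 2.44 × 6.4130% = 19.71%

19.71%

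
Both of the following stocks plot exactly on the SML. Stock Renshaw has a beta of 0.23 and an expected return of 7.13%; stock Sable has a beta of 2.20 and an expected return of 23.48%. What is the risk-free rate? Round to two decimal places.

Both satisfy E(R) = R_f + β·MRP, so the slope of the SML is
MRP = (23.48% − 7.13%) / (2.20 − 0.23) = 16.35% / 1.97 = 8.2995%
R_f = E(R_Renshaw) − β_Renshaw·MRP = 7.13% − 0.23 × 8.2995% = 5.2211%

5.22%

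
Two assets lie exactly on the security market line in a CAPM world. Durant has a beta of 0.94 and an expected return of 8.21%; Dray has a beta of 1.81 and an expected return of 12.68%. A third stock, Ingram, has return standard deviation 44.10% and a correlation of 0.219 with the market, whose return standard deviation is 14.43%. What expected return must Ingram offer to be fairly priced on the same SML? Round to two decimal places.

6.82%

MRP = (12.68% − 8.21%) / (1.81 − 0.94) = 5.1379%
R_f = 8.21% − 0.94 × 5.1379% = 3.3804%
β_Ingram = ρ·σ_i/σ_m = 0.219 × 44.10 / 14.43 = 0.6693
E(R_Ingram) = R_f + β × MRP = 3.3804% + 0.6693 × 5.1379% = 6.82%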